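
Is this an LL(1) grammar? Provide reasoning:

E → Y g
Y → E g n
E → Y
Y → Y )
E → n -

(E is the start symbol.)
Relevant sets:
  FIRST(Y) = { 'n' }
  FIRST(E) = { 'n' }

For E:
  PREDICT(E → Y g) = { 'n' }
  PREDICT(E → Y) = { 'n' }
  PREDICT(E → n '-') = { 'n' }
For Y:
  PREDICT(Y → E g n) = { 'n' }
  PREDICT(Y → Y ')') = { 'n' }

Conflict found: Predict set conflict for E: { 'n' }
The grammar is NOT LL(1).

Answer: No. Predict set conflict for E: { 'n' }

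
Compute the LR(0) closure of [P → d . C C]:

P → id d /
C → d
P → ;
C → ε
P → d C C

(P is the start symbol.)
To compute CLOSURE, for each item [A → α.Bβ] where B is a non-terminal, add [B → .γ] for all productions B → γ; repeat for the newly added items until nothing changes.

Start with: [P → d . C C]
  [P → d . C C] has the dot before C: add [C → . d], [C → .]
No further items can be added.

CLOSURE = { [C → . d], [C → .], [P → d . C C] }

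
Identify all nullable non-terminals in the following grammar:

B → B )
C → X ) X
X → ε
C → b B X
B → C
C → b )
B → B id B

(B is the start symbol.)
{ 'X' }

A non-terminal is nullable if it can derive ε (the empty string): either it has an ε-production, or it has a production whose right-hand side consists entirely of nullable non-terminals.

ε-productions: X → ε
So X is immediately nullable.
No further non-terminal can be added: every production for the remaining non-terminals contains a terminal or a non-nullable non-terminal.
Nullable = { 'X' }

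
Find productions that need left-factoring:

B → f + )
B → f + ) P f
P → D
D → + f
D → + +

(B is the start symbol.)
Yes, B has productions with common prefix 'f + )'; D has productions with common prefix '+'

Left-factoring is needed when two productions for the same non-terminal
share a common prefix on the right-hand side.

Productions for B:
  B → f + )
  B → f + ) P f
Productions for D:
  D → + f
  D → + +

Found common prefix 'f + )' in productions for B
Found common prefix '+' in productions for D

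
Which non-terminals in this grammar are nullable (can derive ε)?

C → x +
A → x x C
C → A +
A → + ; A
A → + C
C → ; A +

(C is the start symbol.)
There are no ε-productions, so no non-terminal can derive ε.
No non-terminals are nullable.

Answer: None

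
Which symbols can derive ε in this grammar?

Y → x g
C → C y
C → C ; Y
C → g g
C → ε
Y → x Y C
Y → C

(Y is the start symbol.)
ε-productions: C → ε
So C is immediately nullable.
Y → C: every symbol on the right is nullable, so Y is nullable too.
Every non-terminal is now nullable.
Nullable = { 'C', 'Y' }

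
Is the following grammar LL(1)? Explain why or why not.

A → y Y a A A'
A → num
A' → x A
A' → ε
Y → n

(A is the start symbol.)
No. Predict set conflict for A': { 'x' }

A grammar is LL(1) if for each non-terminal N with multiple productions, the predict sets of those productions are pairwise disjoint, where PREDICT(N → α) = (FIRST(α) \ {ε}) ∪ (FOLLOW(N) if α ⇒* ε).

Relevant sets:
  FOLLOW(A') = { $, 'x' }

For A:
  PREDICT(A → y Y a A A') = { 'y' }
  PREDICT(A → num) = { 'num' }
For A':
  PREDICT(A' → x A) = { 'x' }
  PREDICT(A' → ε) = { $, 'x' }
Y has a single production, so nothing to check there.

Conflict found: Predict set conflict for A': { 'x' }
The grammar is NOT LL(1).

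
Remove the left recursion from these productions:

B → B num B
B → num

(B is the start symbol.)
B is directly left-recursive. The standard transformation for
  A → A α₁ | ... | A α_m | β₁ | ... | β_n
is
  A  → β₁ A' | ... | β_n A'
  A' → α₁ A' | ... | α_m A' | ε

B → num becomes B → num B'
B → B num B becomes B' → num B B'
Add B' → ε

Resulting grammar:
B → num B'
B' → num B B'
B' → ε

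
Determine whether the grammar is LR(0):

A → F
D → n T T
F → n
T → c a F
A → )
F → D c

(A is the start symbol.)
A grammar is LR(0) if no state in the canonical LR(0) collection has:
  - both a shift item (dot before a terminal) and a complete item (shift-reduce conflict), or
  - two or more complete items (reduce-reduce conflict; the accept item [A' → A .] counts as a complete item here).

Augment with A' → A and build the canonical LR(0) collection (I0 = CLOSURE({[A' → . A]}), then GOTO on every symbol after a dot until no new states appear). It has 12 states:
  I0: { [A → . )], [A → . F], [A' → . A], [D → . n T T], [F → . D c], [F → . n] }  — shift
  I1: { [A → ) .] }  — reduce
  I2: { [A' → A .] }  — accept
  I3: { [F → D . c] }  — shift
  I4: { [A → F .] }  — reduce
  I5: { [D → n . T T], [F → n .], [T → . c a F] }  — shift, reduce
  I6: { [D → n T . T], [T → . c a F] }  — shift
  I7: { [T → c . a F] }  — shift
  I8: { [D → . n T T], [F → . D c], [F → . n], [T → c a . F] }  — shift
  I9: { [T → c a F .] }  — reduce
  I10: { [D → n T T .] }  — reduce
  I11: { [F → D c .] }  — reduce

Conflict in state I5:
  Shift-reduce conflict between [F → n .] and [T → . c a F]
So the grammar is NOT LR(0).

Answer: No. Shift-reduce conflict between [F → n .] and [T → . c a F]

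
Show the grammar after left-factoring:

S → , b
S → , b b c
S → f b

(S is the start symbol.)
S → , b S'
S' → ε
S' → b c
S → f b

Left-factoring transforms A → αβ₁ | αβ₂ into A → αA' and A' → β₁ | β₂
(α is the longest common prefix among the alternatives). Repeat until
no nonterminal has two alternatives with a common prefix.

Round 1: S has alternatives sharing prefix ', b'. Introduce S': S → , b S'
  Add: S' → ε
  Add: S' → b c

No remaining common prefixes — done.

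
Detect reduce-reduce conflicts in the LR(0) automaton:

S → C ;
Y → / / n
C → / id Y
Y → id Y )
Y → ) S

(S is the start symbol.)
No reduce-reduce conflicts

Augment with S' → S and build the canonical LR(0) collection (I0 = CLOSURE({[S' → . S]}), then GOTO on every symbol after a dot until no new states appear). It has 15 states:
  I0: { [C → . / id Y], [S → . C ;], [S' → . S] }  — shift
  I1: { [C → / . id Y] }  — shift
  I2: { [S → C . ;] }  — shift
  I3: { [S' → S .] }  — accept
  I4: { [S → C ; .] }  — reduce
  I5: { [C → / id . Y], [Y → . ) S], [Y → . / / n], [Y → . id Y )] }  — shift
  I6: { [C → . / id Y], [S → . C ;], [Y → ) . S] }  — shift
  I7: { [Y → / . / n] }  — shift
  I8: { [C → / id Y .] }  — reduce
  I9: { [Y → . ) S], [Y → . / / n], [Y → . id Y )], [Y → id . Y )] }  — shift
  I10: { [Y → id Y . )] }  — shift
  I11: { [Y → id Y ) .] }  — reduce
  I12: { [Y → / / . n] }  — shift
  I13: { [Y → / / n .] }  — reduce
  I14: { [Y → ) S .] }  — reduce

No state contains more than one complete item.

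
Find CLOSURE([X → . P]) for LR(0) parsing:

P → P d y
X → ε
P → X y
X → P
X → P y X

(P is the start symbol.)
{ [P → . P d y], [P → . X y], [X → . P y X], [X → . P], [X → .] }

To compute CLOSURE, for each item [A → α.Bβ] where B is a non-terminal, add [B → .γ] for all productions B → γ; repeat for the newly added items until nothing changes.

Start with: [X → . P]
  [X → . P] has the dot before P: add [P → . P d y], [P → . X y]
  [P → . X y] has the dot before X: add [X → .], [X → . P y X]
No further items can be added.

CLOSURE = { [P → . P d y], [P → . X y], [X → . P y X], [X → . P], [X → .] }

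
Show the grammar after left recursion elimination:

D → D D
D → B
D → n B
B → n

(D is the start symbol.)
D → B D'
D → n B D'
D' → D D'
D' → ε
B → n

D is directly left-recursive. The standard transformation for
  A → A α₁ | ... | A α_m | β₁ | ... | β_n
is
  A  → β₁ A' | ... | β_n A'
  A' → α₁ A' | ... | α_m A' | ε

D → B becomes D → B D'
D → n B becomes D → n B D'
D → D D becomes D' → D D'
Add D' → ε

Productions for other non-terminals are unchanged:
  B → n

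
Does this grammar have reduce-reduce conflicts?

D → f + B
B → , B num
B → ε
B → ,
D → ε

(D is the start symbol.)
A reduce-reduce conflict occurs when an LR(0) state has two complete items [A → α .] and [B → β .] — both call for a reduction, and with no lookahead the parser cannot choose between them.

Augment with D' → D and build the canonical LR(0) collection (I0 = CLOSURE({[D' → . D]}), then GOTO on every symbol after a dot until no new states appear). It has 8 states:
  I0: { [D → . f + B], [D → .], [D' → . D] }  — shift, reduce
  I1: { [D' → D .] }  — accept
  I2: { [D → f . + B] }  — shift
  I3: { [B → . , B num], [B → . ,], [B → .], [D → f + . B] }  — shift, reduce
  I4: { [B → , . B num], [B → , .], [B → . , B num], [B → . ,], [B → .] }  — shift, 2 reduces
  I5: { [D → f + B .] }  — reduce
  I6: { [B → , B . num] }  — shift
  I7: { [B → , B num .] }  — reduce

I4 contains complete items [B → .], [B → , .] — reduce-reduce conflict.

Answer: Yes — I4: [B → .] vs [B → , .]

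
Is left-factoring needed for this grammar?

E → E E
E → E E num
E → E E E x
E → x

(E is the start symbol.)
Yes, E has productions with common prefix 'E E'

Left-factoring is needed when two productions for the same non-terminal
share a common prefix on the right-hand side.

Productions for E:
  E → E E
  E → E E num
  E → E E E x
  E → x

Found common prefix 'E E' in productions for E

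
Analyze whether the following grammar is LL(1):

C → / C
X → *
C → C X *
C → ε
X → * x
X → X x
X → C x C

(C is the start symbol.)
Relevant sets:
  FIRST(C) = { '*', '/', 'x', ε }
  FIRST(X) = { '*', '/', 'x' }
  FOLLOW(C) = { $, '*', '/', 'x' }

For C:
  PREDICT(C → '/' C) = { '/' }
  PREDICT(C → C X '*') = { '*', '/', 'x' }
  PREDICT(C → ε) = { $, '*', '/', 'x' }
For X:
  PREDICT(X → '*') = { '*' }
  PREDICT(X → '*' x) = { '*' }
  PREDICT(X → X x) = { '*', '/', 'x' }
  PREDICT(X → C x C) = { '*', '/', 'x' }

Conflict found: Predict set conflict for C: { '/' }
The grammar is NOT LL(1).

Answer: No. Predict set conflict for C: { '/' }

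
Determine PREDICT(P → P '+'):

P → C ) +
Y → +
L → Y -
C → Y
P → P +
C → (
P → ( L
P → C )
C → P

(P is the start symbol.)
{ '(', '+' }

PREDICT(P → P '+') = (FIRST(RHS) \ {ε}) ∪ (FOLLOW(P) if ε ∈ FIRST(RHS), i.e. RHS ⇒* ε)
FIRST(P) = { '(', '+' }
FIRST(P '+') = { '(', '+' }
ε ∉ FIRST(P '+'), so FOLLOW(P) is not added.
PREDICT(P → P '+') = { '(', '+' }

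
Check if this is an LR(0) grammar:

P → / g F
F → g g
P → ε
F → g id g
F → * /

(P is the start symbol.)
A grammar is LR(0) if no state in the canonical LR(0) collection has:
  - both a shift item (dot before a terminal) and a complete item (shift-reduce conflict), or
  - two or more complete items (reduce-reduce conflict; the accept item [P' → P .] counts as a complete item here).

Augment with P' → P and build the canonical LR(0) collection (I0 = CLOSURE({[P' → . P]}), then GOTO on every symbol after a dot until no new states appear). It has 11 states:
  I0: { [P → . / g F], [P → .], [P' → . P] }  — shift, reduce
  I1: { [P → / . g F] }  — shift
  I2: { [P' → P .] }  — accept
  I3: { [F → . * /], [F → . g g], [F → . g id g], [P → / g . F] }  — shift
  I4: { [F → * . /] }  — shift
  I5: { [P → / g F .] }  — reduce
  I6: { [F → g . g], [F → g . id g] }  — shift
  I7: { [F → g g .] }  — reduce
  I8: { [F → g id . g] }  — shift
  I9: { [F → g id g .] }  — reduce
  I10: { [F → * / .] }  — reduce

Conflict in state I0:
  Shift-reduce conflict between [P → .] and [P → . / g F]
So the grammar is NOT LR(0).

Answer: No. Shift-reduce conflict between [P → .] and [P → . / g F]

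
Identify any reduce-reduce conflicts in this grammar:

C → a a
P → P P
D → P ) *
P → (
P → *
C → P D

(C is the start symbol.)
A reduce-reduce conflict occurs when an LR(0) state has two complete items [A → α .] and [B → β .] — both call for a reduction, and with no lookahead the parser cannot choose between them.

Augment with C' → C and build the canonical LR(0) collection (I0 = CLOSURE({[C' → . C]}), then GOTO on every symbol after a dot until no new states appear). It has 12 states:
  I0: { [C → . P D], [C → . a a], [C' → . C], [P → . (], [P → . *], [P → . P P] }  — shift
  I1: { [P → ( .] }  — reduce
  I2: { [P → * .] }  — reduce
  I3: { [C' → C .] }  — accept
  I4: { [C → P . D], [D → . P ) *], [P → . (], [P → . *], [P → . P P], [P → P . P] }  — shift
  I5: { [C → a . a] }  — shift
  I6: { [C → a a .] }  — reduce
  I7: { [C → P D .] }  — reduce
  I8: { [D → P . ) *], [P → . (], [P → . *], [P → . P P], [P → P . P], [P → P P .] }  — shift, reduce
  I9: { [D → P ) . *] }  — shift
  I10: { [P → . (], [P → . *], [P → . P P], [P → P . P], [P → P P .] }  — shift, reduce
  I11: { [D → P ) * .] }  — reduce

No state contains more than one complete item.

Answer: No reduce-reduce conflicts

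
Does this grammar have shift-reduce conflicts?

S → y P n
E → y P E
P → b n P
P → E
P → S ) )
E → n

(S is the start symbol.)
Augment with S' → S and build the canonical LR(0) collection (I0 = CLOSURE({[S' → . S]}), then GOTO on every symbol after a dot until no new states appear). It has 19 states:
  I0: { [S → . y P n], [S' → . S] }  — shift
  I1: { [S' → S .] }  — accept
  I2: { [E → . n], [E → . y P E], [P → . E], [P → . S ) )], [P → . b n P], [S → . y P n], [S → y . P n] }  — shift
  I3: { [P → E .] }  — reduce
  I4: { [S → y P . n] }  — shift
  I5: { [P → S . ) )] }  — shift
  I6: { [P → b . n P] }  — shift
  I7: { [E → n .] }  — reduce
  I8: { [E → . n], [E → . y P E], [E → y . P E], [P → . E], [P → . S ) )], [P → . b n P], [S → . y P n], [S → y . P n] }  — shift
  I9: { [E → . n], [E → . y P E], [E → y P . E], [S → y P . n] }  — shift
  I10: { [E → y P E .] }  — reduce
  I11: { [E → n .], [S → y P n .] }  — 2 reduces
  I12: { [E → . n], [E → . y P E], [E → y . P E], [P → . E], [P → . S ) )], [P → . b n P], [S → . y P n] }  — shift
  I13: { [E → . n], [E → . y P E], [E → y P . E] }  — shift
  I14: { [E → . n], [E → . y P E], [P → . E], [P → . S ) )], [P → . b n P], [P → b n . P], [S → . y P n] }  — shift
  I15: { [P → b n P .] }  — reduce
  I16: { [P → S ) . )] }  — shift
  I17: { [P → S ) ) .] }  — reduce
  I18: { [S → y P n .] }  — reduce

No state contains both a complete item and a shift item.

Answer: No shift-reduce conflicts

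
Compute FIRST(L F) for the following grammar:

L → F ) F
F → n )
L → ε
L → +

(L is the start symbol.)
{ '+', 'n' }

FIRST sets of the non-terminals involved (from the grammar, by fixed-point iteration):
  FIRST(L) = { '+', 'n', ε }
  FIRST(F) = { 'n' }

To compute FIRST(L F), process the symbols left to right:
Symbol L is a non-terminal. Add FIRST(L) \ {ε} = { '+', 'n' }
L is nullable (ε ∈ FIRST(L)), continue to the next symbol.
Symbol F is a non-terminal. Add FIRST(F) \ {ε} = { 'n' }
F is not nullable (ε ∉ FIRST(F)), so stop here.
FIRST(L F) = { '+', 'n' }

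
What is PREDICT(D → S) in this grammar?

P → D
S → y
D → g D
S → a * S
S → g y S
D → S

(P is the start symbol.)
PREDICT(D → S) = (FIRST(RHS) \ {ε}) ∪ (FOLLOW(D) if ε ∈ FIRST(RHS), i.e. RHS ⇒* ε)
FIRST(S) = { 'a', 'g', 'y' }
FIRST(S) = { 'a', 'g', 'y' }
ε ∉ FIRST(S), so FOLLOW(D) is not added.
PREDICT(D → S) = { 'a', 'g', 'y' }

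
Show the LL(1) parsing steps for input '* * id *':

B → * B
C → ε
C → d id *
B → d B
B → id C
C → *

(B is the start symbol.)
LL(1) parsing maintains a stack (initially the start symbol over $) and the input. At each step: if the stack top is a terminal, match it against the current input token; if it is a non-terminal N, replace it with the RHS of M[N, lookahead] (the unique production whose predict set contains the lookahead).

Stack is shown with the top on the left.

Stack   Input       Action
--------------------------
B $     * * id * $  output B → * B
* B $   * * id * $  match '*'
B $     * id * $    output B → * B
* B $   * id * $    match '*'
B $     id * $      output B → id C
id C $  id * $      match 'id'
C $     * $         output C → *
* $     * $         match '*'
$       $           accept

The string is accepted.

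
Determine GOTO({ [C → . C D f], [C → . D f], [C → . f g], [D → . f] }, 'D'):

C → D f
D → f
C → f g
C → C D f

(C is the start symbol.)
{ [C → D . f] }

GOTO(I, 'D') = CLOSURE({ [A → αX.β] : [A → α.Xβ] ∈ I, X = 'D' })

Items with dot before 'D', with the dot advanced:
  [C → . D f] → [C → D . f]
Closure adds nothing (no advanced item has the dot before a non-terminal).

GOTO = { [C → D . f] }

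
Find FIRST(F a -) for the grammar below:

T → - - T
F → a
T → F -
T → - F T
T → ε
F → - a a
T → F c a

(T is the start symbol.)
FIRST sets of the non-terminals involved (from the grammar, by fixed-point iteration):
  FIRST(F) = { '-', 'a' }

To compute FIRST(F a -), process the symbols left to right:
Symbol F is a non-terminal. Add FIRST(F) \ {ε} = { '-', 'a' }
F is not nullable (ε ∉ FIRST(F)), so stop here.
FIRST(F a -) = { '-', 'a' }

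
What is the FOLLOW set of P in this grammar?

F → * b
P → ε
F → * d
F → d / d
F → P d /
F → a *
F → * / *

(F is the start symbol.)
To compute FOLLOW(P), find every occurrence of P on a right-hand side N → α P β: add FIRST(β) \ {ε}, and if β is empty or nullable also add FOLLOW(N). Iterate to a fixed point.

In F → P d /: P is followed by d '/', add FIRST(d '/') \ {ε} = { 'd' }

Taking the union: FOLLOW(P) = { 'd' }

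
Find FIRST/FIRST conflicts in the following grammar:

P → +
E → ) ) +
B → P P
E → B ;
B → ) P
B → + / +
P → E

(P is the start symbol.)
Yes. P → '+' / P → E on { '+' }; E → ')' ')' '+' / E → B ';' on { ')' }; B → P P / B → ')' P on { ')' }; B → P P / B → '+' '/' '+' on { '+' }

FIRST sets of the non-terminals at (or reachable through a nullable prefix from) the front of some alternative:
  FIRST(E) = { ')', '+' }
  FIRST(B) = { ')', '+' }
  FIRST(P) = { ')', '+' }

Productions for P:
  P → +: FIRST = { '+' }
  P → E: FIRST = { ')', '+' }
Productions for E:
  E → ) ) +: FIRST = { ')' }
  E → B ;: FIRST = { ')', '+' }
Productions for B:
  B → P P: FIRST = { ')', '+' }
  B → ) P: FIRST = { ')' }
  B → + / +: FIRST = { '+' }

Conflict for P: P → + and P → E
  Overlap: { '+' }
Conflict for E: E → ) ) + and E → B ;
  Overlap: { ')' }
Conflict for B: B → P P and B → ) P
  Overlap: { ')' }
Conflict for B: B → P P and B → + / +
  Overlap: { '+' }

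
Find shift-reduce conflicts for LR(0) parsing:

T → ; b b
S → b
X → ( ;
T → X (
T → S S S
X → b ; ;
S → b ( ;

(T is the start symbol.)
A shift-reduce conflict occurs when an LR(0) state has both:
  - a complete (reduce) item [A → α .] (dot at the end), and
  - a shift item [B → β . c γ] (dot before a terminal).

Augment with T' → T and build the canonical LR(0) collection (I0 = CLOSURE({[T' → . T]}), then GOTO on every symbol after a dot until no new states appear). It has 18 states:
  I0: { [S → . b ( ;], [S → . b], [T → . ; b b], [T → . S S S], [T → . X (], [T' → . T], [X → . ( ;], [X → . b ; ;] }  — shift
  I1: { [X → ( . ;] }  — shift
  I2: { [T → ; . b b] }  — shift
  I3: { [S → . b ( ;], [S → . b], [T → S . S S] }  — shift
  I4: { [T' → T .] }  — accept
  I5: { [T → X . (] }  — shift
  I6: { [S → b . ( ;], [S → b .], [X → b . ; ;] }  — shift, reduce
  I7: { [S → b ( . ;] }  — shift
  I8: { [X → b ; . ;] }  — shift
  I9: { [X → b ; ; .] }  — reduce
  I10: { [S → b ( ; .] }  — reduce
  I11: { [T → X ( .] }  — reduce
  I12: { [S → . b ( ;], [S → . b], [T → S S . S] }  — shift
  I13: { [S → b . ( ;], [S → b .] }  — shift, reduce
  I14: { [T → S S S .] }  — reduce
  I15: { [T → ; b . b] }  — shift
  I16: { [T → ; b b .] }  — reduce
  I17: { [X → ( ; .] }  — reduce

I6 contains reduce item [S → b .] and shift items [S → b . ( ;], [X → b . ; ;] — shift-reduce conflict.
I13 contains reduce item [S → b .] and shift item [S → b . ( ;] — shift-reduce conflict.

Answer: Yes — I6: [S → b .] vs [S → b . ( ;]; I13: [S → b .] vs [S → b . ( ;]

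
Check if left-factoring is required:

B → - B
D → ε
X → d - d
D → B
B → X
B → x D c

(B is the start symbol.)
Left-factoring is needed when two productions for the same non-terminal
share a common prefix on the right-hand side.

Productions for B:
  B → - B
  B → X
  B → x D c
Productions for D:
  D → ε
  D → B

No common prefixes found.

Answer: No, left-factoring is not needed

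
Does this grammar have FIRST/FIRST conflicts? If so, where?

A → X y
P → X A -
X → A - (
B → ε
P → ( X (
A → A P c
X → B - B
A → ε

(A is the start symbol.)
A FIRST/FIRST conflict occurs when two productions N → α and N → β for the same non-terminal have FIRST(α) ∩ FIRST(β) ≠ ∅ (with ε ∈ FIRST of a nullable right-hand side, so two nullable alternatives also conflict).

FIRST sets of the non-terminals at (or reachable through a nullable prefix from) the front of some alternative:
  FIRST(X) = { '(', '-' }
  FIRST(A) = { '(', '-', ε }
  FIRST(P) = { '(', '-' }
  FIRST(B) = { ε }

Productions for A:
  A → X y: FIRST = { '(', '-' }
  A → A P c: FIRST = { '(', '-' }
  A → ε: FIRST = { ε }
Productions for P:
  P → X A -: FIRST = { '(', '-' }
  P → ( X (: FIRST = { '(' }
Productions for X:
  X → A - (: FIRST = { '(', '-' }
  X → B - B: FIRST = { '-' }
B has only one production, so no FIRST/FIRST conflict is possible there.

Conflict for A: A → X y and A → A P c
  Overlap: { '(', '-' }
Conflict for P: P → X A - and P → ( X (
  Overlap: { '(' }
Conflict for X: X → A - ( and X → B - B
  Overlap: { '-' }

Answer: Yes. A → X y / A → A P c on { '(', '-' }; P → X A '-' / P → '(' X '(' on { '(' }; X → A '-' '(' / X → B '-' B on { '-' }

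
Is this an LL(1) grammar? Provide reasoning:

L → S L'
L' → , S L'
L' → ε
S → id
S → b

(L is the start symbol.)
Relevant sets:
  FOLLOW(L') = { $ }

For L':
  PREDICT(L' → ',' S L') = { ',' }
  PREDICT(L' → ε) = { $ }
For S:
  PREDICT(S → id) = { 'id' }
  PREDICT(S → b) = { 'b' }
L has a single production, so nothing to check there.

All predict sets are disjoint. The grammar IS LL(1).

Answer: Yes, the grammar is LL(1).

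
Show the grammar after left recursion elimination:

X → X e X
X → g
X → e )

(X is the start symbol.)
X → g X'
X → e ) X'
X' → e X X'
X' → ε

X is directly left-recursive. The standard transformation for
  A → A α₁ | ... | A α_m | β₁ | ... | β_n
is
  A  → β₁ A' | ... | β_n A'
  A' → α₁ A' | ... | α_m A' | ε

X → g becomes X → g X'
X → e ) becomes X → e ) X'
X → X e X becomes X' → e X X'
Add X' → ε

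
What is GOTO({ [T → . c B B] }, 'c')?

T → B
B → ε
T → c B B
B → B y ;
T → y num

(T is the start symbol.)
GOTO(I, 'c') = CLOSURE({ [A → αX.β] : [A → α.Xβ] ∈ I, X = 'c' })

Items with dot before 'c', with the dot advanced:
  [T → . c B B] → [T → c . B B]
Closure of the advanced items:
  [T → c . B B] has the dot before B: add [B → .], [B → . B y ;]

GOTO = { [B → . B y ;], [B → .], [T → c . B B] }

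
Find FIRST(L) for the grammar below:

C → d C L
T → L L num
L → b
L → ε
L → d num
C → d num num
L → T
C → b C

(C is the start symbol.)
To compute FIRST(L), examine every production with L on the left-hand side, reading each right-hand side left to right until a non-nullable symbol is reached.

FIRST sets of the other non-terminals involved (by the same procedure, iterated to a fixed point):
  FIRST(T) = { 'b', 'd', 'num' }

From L → b:
  - b is a terminal: add 'b' and stop
From L → ε:
  - ε-production, so ε ∈ FIRST(L)
From L → d num:
  - d is a terminal: add 'd' and stop
From L → T:
  - T is a non-terminal: add FIRST(T) \ {ε} = { 'b', 'd', 'num' }
    T is not nullable, so stop

Collecting: FIRST(L) = { 'b', 'd', 'num', ε }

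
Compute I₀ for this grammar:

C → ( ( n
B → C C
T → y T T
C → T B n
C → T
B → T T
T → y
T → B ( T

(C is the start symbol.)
{ [B → . C C], [B → . T T], [C → . ( ( n], [C → . T B n], [C → . T], [C' → . C], [T → . B ( T], [T → . y T T], [T → . y] }

First, augment the grammar with C' → C
I₀ = CLOSURE({ [C' → . C] }):
  [C' → . C] has the dot before C: add [C → . ( ( n], [C → . T B n], [C → . T]
  [C → . T B n] has the dot before T: add [T → . y T T], [T → . y], [T → . B ( T]
  [T → . B ( T] has the dot before B: add [B → . C C], [B → . T T]
No further items can be added.

I₀ = { [B → . C C], [B → . T T], [C → . ( ( n], [C → . T B n], [C → . T], [C' → . C], [T → . B ( T], [T → . y T T], [T → . y] }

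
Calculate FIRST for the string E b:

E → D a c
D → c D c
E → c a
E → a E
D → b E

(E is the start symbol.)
{ 'a', 'b', 'c' }

FIRST sets of the non-terminals involved (from the grammar, by fixed-point iteration):
  FIRST(E) = { 'a', 'b', 'c' }

To compute FIRST(E b), process the symbols left to right:
Symbol E is a non-terminal. Add FIRST(E) \ {ε} = { 'a', 'b', 'c' }
E is not nullable (ε ∉ FIRST(E)), so stop here.
FIRST(E b) = { 'a', 'b', 'c' }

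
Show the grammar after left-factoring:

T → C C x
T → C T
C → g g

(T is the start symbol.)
Left-factoring transforms A → αβ₁ | αβ₂ into A → αA' and A' → β₁ | β₂
(α is the longest common prefix among the alternatives). Repeat until
no nonterminal has two alternatives with a common prefix.

Round 1: T has alternatives sharing prefix 'C'. Introduce T': T → C T'
  Add: T' → C x
  Add: T' → T

No remaining common prefixes — done.

Resulting grammar:
T → C T'
T' → C x
T' → T
C → g g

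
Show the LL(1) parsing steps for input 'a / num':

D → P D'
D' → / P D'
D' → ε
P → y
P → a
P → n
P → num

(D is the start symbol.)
Stack is shown with the top on the left.

Stack     Input      Action
---------------------------
D $       a / num $  output D → P D'
P D' $    a / num $  output P → a
a D' $    a / num $  match 'a'
D' $      / num $    output D' → / P D'
/ P D' $  / num $    match '/'
P D' $    num $      output P → num
num D' $  num $      match 'num'
D' $      $          output D' → ε
$         $          accept

The string is accepted.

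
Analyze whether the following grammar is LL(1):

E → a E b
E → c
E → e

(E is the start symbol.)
A grammar is LL(1) if for each non-terminal N with multiple productions, the predict sets of those productions are pairwise disjoint, where PREDICT(N → α) = (FIRST(α) \ {ε}) ∪ (FOLLOW(N) if α ⇒* ε).

For E:
  PREDICT(E → a E b) = { 'a' }
  PREDICT(E → c) = { 'c' }
  PREDICT(E → e) = { 'e' }

All predict sets are disjoint. The grammar IS LL(1).

Answer: Yes, the grammar is LL(1).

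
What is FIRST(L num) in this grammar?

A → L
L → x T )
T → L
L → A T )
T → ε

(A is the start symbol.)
{ 'x' }

FIRST sets of the non-terminals involved (from the grammar, by fixed-point iteration):
  FIRST(L) = { 'x' }

To compute FIRST(L num), process the symbols left to right:
Symbol L is a non-terminal. Add FIRST(L) \ {ε} = { 'x' }
L is not nullable (ε ∉ FIRST(L)), so stop here.
FIRST(L num) = { 'x' }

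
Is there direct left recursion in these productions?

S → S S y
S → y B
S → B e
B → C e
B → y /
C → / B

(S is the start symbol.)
Direct left recursion occurs when N → N α for some non-terminal N (the right-hand side begins with the left-hand side itself).

S → S S y: LEFT RECURSIVE (starts with S)
S → y B: starts with y
S → B e: starts with B
B → C e: starts with C
B → y /: starts with y
C → / B: starts with '/'

The grammar has direct left recursion on: S.

Answer: Yes, S is left-recursive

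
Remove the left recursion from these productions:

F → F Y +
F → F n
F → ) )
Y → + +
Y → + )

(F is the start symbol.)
F is directly left-recursive. The standard transformation for
  A → A α₁ | ... | A α_m | β₁ | ... | β_n
is
  A  → β₁ A' | ... | β_n A'
  A' → α₁ A' | ... | α_m A' | ε

F → ) ) becomes F → ) ) F'
F → F Y + becomes F' → Y + F'
F → F n becomes F' → n F'
Add F' → ε

Productions for other non-terminals are unchanged:
  Y → + +
  Y → + )

Resulting grammar:
F → ) ) F'
F' → Y + F'
F' → n F'
F' → ε
Y → + +
Y → + )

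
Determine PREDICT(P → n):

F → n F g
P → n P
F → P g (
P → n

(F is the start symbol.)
PREDICT(P → n) = (FIRST(RHS) \ {ε}) ∪ (FOLLOW(P) if ε ∈ FIRST(RHS), i.e. RHS ⇒* ε)
FIRST(n) = { 'n' }
ε ∉ FIRST(n), so FOLLOW(P) is not added.
PREDICT(P → n) = { 'n' }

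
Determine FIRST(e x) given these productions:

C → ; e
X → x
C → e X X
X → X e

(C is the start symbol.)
To compute FIRST(e x), process the symbols left to right:
Symbol e is a terminal. Add 'e' and stop.
FIRST(e x) = { 'e' }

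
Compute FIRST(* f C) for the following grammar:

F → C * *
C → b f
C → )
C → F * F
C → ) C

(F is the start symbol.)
{ '*' }

To compute FIRST(* f C), process the symbols left to right:
Symbol * is a terminal. Add '*' and stop.
FIRST(* f C) = { '*' }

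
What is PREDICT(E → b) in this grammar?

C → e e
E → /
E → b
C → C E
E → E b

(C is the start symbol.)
PREDICT(E → b) = (FIRST(RHS) \ {ε}) ∪ (FOLLOW(E) if ε ∈ FIRST(RHS), i.e. RHS ⇒* ε)
FIRST(b) = { 'b' }
ε ∉ FIRST(b), so FOLLOW(E) is not added.
PREDICT(E → b) = { 'b' }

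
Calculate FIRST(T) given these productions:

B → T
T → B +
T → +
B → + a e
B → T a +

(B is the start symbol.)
FIRST sets of the other non-terminals involved (by the same procedure, iterated to a fixed point):
  FIRST(B) = { '+' }

From T → B +:
  - B is a non-terminal: add FIRST(B) \ {ε} = { '+' }
    B is not nullable, so stop
From T → +:
  - '+' is a terminal: add '+' and stop

Collecting: FIRST(T) = { '+' }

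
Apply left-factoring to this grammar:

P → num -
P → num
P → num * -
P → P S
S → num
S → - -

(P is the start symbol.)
Left-factoring transforms A → αβ₁ | αβ₂ into A → αA' and A' → β₁ | β₂
(α is the longest common prefix among the alternatives). Repeat until
no nonterminal has two alternatives with a common prefix.

Round 1: P has alternatives sharing prefix 'num'. Introduce P': P → num P'
  Add: P' → -
  Add: P' → ε
  Add: P' → * -

No remaining common prefixes — done.

Resulting grammar:
P → num P'
P' → -
P' → ε
P' → * -
P → P S
S → num
S → - -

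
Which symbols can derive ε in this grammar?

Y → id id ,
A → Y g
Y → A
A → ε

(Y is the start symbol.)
A non-terminal is nullable if it can derive ε (the empty string): either it has an ε-production, or it has a production whose right-hand side consists entirely of nullable non-terminals.

ε-productions: A → ε
So A is immediately nullable.
Y → A: every symbol on the right is nullable, so Y is nullable too.
Every non-terminal is now nullable.
Nullable = { 'A', 'Y' }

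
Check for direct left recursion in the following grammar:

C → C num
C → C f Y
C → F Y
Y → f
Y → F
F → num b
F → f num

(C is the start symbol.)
Yes, C is left-recursive

Direct left recursion occurs when N → N α for some non-terminal N (the right-hand side begins with the left-hand side itself).

C → C num: LEFT RECURSIVE (starts with C)
C → C f Y: LEFT RECURSIVE (starts with C)
C → F Y: starts with F
Y → f: starts with f
Y → F: starts with F
F → num b: starts with num
F → f num: starts with f

The grammar has direct left recursion on: C.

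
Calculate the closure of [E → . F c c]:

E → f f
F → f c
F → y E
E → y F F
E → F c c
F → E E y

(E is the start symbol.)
{ [E → . F c c], [E → . f f], [E → . y F F], [F → . E E y], [F → . f c], [F → . y E] }

Start with: [E → . F c c]
  [E → . F c c] has the dot before F: add [F → . f c], [F → . y E], [F → . E E y]
  [F → . E E y] has the dot before E: add [E → . f f], [E → . y F F]
No further items can be added.

CLOSURE = { [E → . F c c], [E → . f f], [E → . y F F], [F → . E E y], [F → . f c], [F → . y E] }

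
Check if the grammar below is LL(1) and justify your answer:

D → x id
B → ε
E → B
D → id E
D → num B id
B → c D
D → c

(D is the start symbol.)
A grammar is LL(1) if for each non-terminal N with multiple productions, the predict sets of those productions are pairwise disjoint, where PREDICT(N → α) = (FIRST(α) \ {ε}) ∪ (FOLLOW(N) if α ⇒* ε).

Relevant sets:
  FOLLOW(B) = { $, 'id' }

For D:
  PREDICT(D → x id) = { 'x' }
  PREDICT(D → id E) = { 'id' }
  PREDICT(D → num B id) = { 'num' }
  PREDICT(D → c) = { 'c' }
For B:
  PREDICT(B → ε) = { $, 'id' }
  PREDICT(B → c D) = { 'c' }
E has a single production, so nothing to check there.

All predict sets are disjoint. The grammar IS LL(1).

Answer: Yes, the grammar is LL(1).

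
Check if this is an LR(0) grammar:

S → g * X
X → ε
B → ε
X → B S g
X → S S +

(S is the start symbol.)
A grammar is LR(0) if no state in the canonical LR(0) collection has:
  - both a shift item (dot before a terminal) and a complete item (shift-reduce conflict), or
  - two or more complete items (reduce-reduce conflict; the accept item [S' → S .] counts as a complete item here).

Augment with S' → S and build the canonical LR(0) collection (I0 = CLOSURE({[S' → . S]}), then GOTO on every symbol after a dot until no new states appear). It has 11 states:
  I0: { [S → . g * X], [S' → . S] }  — shift
  I1: { [S' → S .] }  — accept
  I2: { [S → g . * X] }  — shift
  I3: { [B → .], [S → . g * X], [S → g * . X], [X → . B S g], [X → . S S +], [X → .] }  — shift, 2 reduces
  I4: { [S → . g * X], [X → B . S g] }  — shift
  I5: { [S → . g * X], [X → S . S +] }  — shift
  I6: { [S → g * X .] }  — reduce
  I7: { [X → S S . +] }  — shift
  I8: { [X → S S + .] }  — reduce
  I9: { [X → B S . g] }  — shift
  I10: { [X → B S g .] }  — reduce

Conflict in state I3:
  Shift-reduce conflict between [B → .] and [S → . g * X]
So the grammar is NOT LR(0).

Answer: No. Shift-reduce conflict between [B → .] and [S → . g * X]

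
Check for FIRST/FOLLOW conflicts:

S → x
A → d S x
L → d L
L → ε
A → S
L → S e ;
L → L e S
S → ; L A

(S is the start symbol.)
Yes. L → d L with FOLLOW(L) on { 'd' }; L → S e ';' with FOLLOW(L) on { ';', 'x' }; L → L e S with FOLLOW(L) on { ';', 'd', 'e', 'x' }

A FIRST/FOLLOW conflict occurs when a non-terminal N has a nullable alternative N → β (β ⇒* ε) and another alternative N → α with FIRST(α) ∩ FOLLOW(N) ≠ ∅: on such a lookahead the parser cannot decide between expanding α and letting N vanish via β.

Nullable non-terminals: L.
FIRST sets used below: FIRST(S) = { ';', 'x' }, FIRST(L) = { ';', 'd', 'e', 'x', ε }

L: nullable alternative(s) L → ε; FOLLOW(L) = { ';', 'd', 'e', 'x' }
  L → d L: FIRST \ {ε} = { 'd' } — overlaps FOLLOW(L) on { 'd' }: CONFLICT
  L → ε: FIRST \ {ε} = { } — this is the only nullable alternative, skip
  L → S e ;: FIRST \ {ε} = { ';', 'x' } — overlaps FOLLOW(L) on { ';', 'x' }: CONFLICT
  L → L e S: FIRST \ {ε} = { ';', 'd', 'e', 'x' } — overlaps FOLLOW(L) on { ';', 'd', 'e', 'x' }: CONFLICT

A, S have no nullable alternative, so no FIRST/FOLLOW check is needed there.

So the grammar has 3 FIRST/FOLLOW conflicts (marked CONFLICT above).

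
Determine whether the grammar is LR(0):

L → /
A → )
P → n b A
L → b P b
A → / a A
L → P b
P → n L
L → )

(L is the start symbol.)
A grammar is LR(0) if no state in the canonical LR(0) collection has:
  - both a shift item (dot before a terminal) and a complete item (shift-reduce conflict), or
  - two or more complete items (reduce-reduce conflict; the accept item [L' → L .] counts as a complete item here).

Augment with L' → L and build the canonical LR(0) collection (I0 = CLOSURE({[L' → . L]}), then GOTO on every symbol after a dot until no new states appear). It has 17 states:
  I0: { [L → . )], [L → . /], [L → . P b], [L → . b P b], [L' → . L], [P → . n L], [P → . n b A] }  — shift
  I1: { [L → ) .] }  — reduce
  I2: { [L → / .] }  — reduce
  I3: { [L' → L .] }  — accept
  I4: { [L → P . b] }  — shift
  I5: { [L → b . P b], [P → . n L], [P → . n b A] }  — shift
  I6: { [L → . )], [L → . /], [L → . P b], [L → . b P b], [P → . n L], [P → . n b A], [P → n . L], [P → n . b A] }  — shift
  I7: { [P → n L .] }  — reduce
  I8: { [A → . )], [A → . / a A], [L → b . P b], [P → . n L], [P → . n b A], [P → n b . A] }  — shift
  I9: { [A → ) .] }  — reduce
  I10: { [A → / . a A] }  — shift
  I11: { [P → n b A .] }  — reduce
  I12: { [L → b P . b] }  — shift
  I13: { [L → b P b .] }  — reduce
  I14: { [A → . )], [A → . / a A], [A → / a . A] }  — shift
  I15: { [A → / a A .] }  — reduce
  I16: { [L → P b .] }  — reduce

Every state is either a pure shift/goto state or contains exactly one complete item and nothing to shift — no conflicts. The grammar is LR(0).

Answer: Yes, the grammar is LR(0)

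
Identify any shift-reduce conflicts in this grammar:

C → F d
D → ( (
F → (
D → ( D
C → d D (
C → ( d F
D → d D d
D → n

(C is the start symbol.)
Yes — I1: [F → ( .] vs [C → ( . d F]; I12: [D → ( ( .] vs [D → . ( (]

Augment with C' → C and build the canonical LR(0) collection (I0 = CLOSURE({[C' → . C]}), then GOTO on every symbol after a dot until no new states appear). It has 18 states:
  I0: { [C → . ( d F], [C → . F d], [C → . d D (], [C' → . C], [F → . (] }  — shift
  I1: { [C → ( . d F], [F → ( .] }  — shift, reduce
  I2: { [C' → C .] }  — accept
  I3: { [C → F . d] }  — shift
  I4: { [C → d . D (], [D → . ( (], [D → . ( D], [D → . d D d], [D → . n] }  — shift
  I5: { [D → ( . (], [D → ( . D], [D → . ( (], [D → . ( D], [D → . d D d], [D → . n] }  — shift
  I6: { [C → d D . (] }  — shift
  I7: { [D → . ( (], [D → . ( D], [D → . d D d], [D → . n], [D → d . D d] }  — shift
  I8: { [D → n .] }  — reduce
  I9: { [D → d D . d] }  — shift
  I10: { [D → d D d .] }  — reduce
  I11: { [C → d D ( .] }  — reduce
  I12: { [D → ( ( .], [D → ( . (], [D → ( . D], [D → . ( (], [D → . ( D], [D → . d D d], [D → . n] }  — shift, reduce
  I13: { [D → ( D .] }  — reduce
  I14: { [C → F d .] }  — reduce
  I15: { [C → ( d . F], [F → . (] }  — shift
  I16: { [F → ( .] }  — reduce
  I17: { [C → ( d F .] }  — reduce

I1 contains reduce item [F → ( .] and shift item [C → ( . d F] — shift-reduce conflict.
I12 contains reduce item [D → ( ( .] and shift items [D → . ( (], [D → ( . (], [D → . ( D], [D → . d D d], [D → . n] — shift-reduce conflict.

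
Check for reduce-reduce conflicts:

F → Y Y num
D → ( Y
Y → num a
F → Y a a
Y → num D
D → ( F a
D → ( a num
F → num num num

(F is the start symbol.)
A reduce-reduce conflict occurs when an LR(0) state has two complete items [A → α .] and [B → β .] — both call for a reduction, and with no lookahead the parser cannot choose between them.

Augment with F' → F and build the canonical LR(0) collection (I0 = CLOSURE({[F' → . F]}), then GOTO on every symbol after a dot until no new states appear). It has 19 states:
  I0: { [F → . Y Y num], [F → . Y a a], [F → . num num num], [F' → . F], [Y → . num D], [Y → . num a] }  — shift
  I1: { [F' → F .] }  — accept
  I2: { [F → Y . Y num], [F → Y . a a], [Y → . num D], [Y → . num a] }  — shift
  I3: { [D → . ( F a], [D → . ( Y], [D → . ( a num], [F → num . num num], [Y → num . D], [Y → num . a] }  — shift
  I4: { [D → ( . F a], [D → ( . Y], [D → ( . a num], [F → . Y Y num], [F → . Y a a], [F → . num num num], [Y → . num D], [Y → . num a] }  — shift
  I5: { [Y → num D .] }  — reduce
  I6: { [Y → num a .] }  — reduce
  I7: { [F → num num . num] }  — shift
  I8: { [F → num num num .] }  — reduce
  I9: { [D → ( F . a] }  — shift
  I10: { [D → ( Y .], [F → Y . Y num], [F → Y . a a], [Y → . num D], [Y → . num a] }  — shift, reduce
  I11: { [D → ( a . num] }  — shift
  I12: { [D → ( a num .] }  — reduce
  I13: { [F → Y Y . num] }  — shift
  I14: { [F → Y a . a] }  — shift
  I15: { [D → . ( F a], [D → . ( Y], [D → . ( a num], [Y → num . D], [Y → num . a] }  — shift
  I16: { [F → Y a a .] }  — reduce
  I17: { [F → Y Y num .] }  — reduce
  I18: { [D → ( F a .] }  — reduce

No state contains more than one complete item.

Answer: No reduce-reduce conflicts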